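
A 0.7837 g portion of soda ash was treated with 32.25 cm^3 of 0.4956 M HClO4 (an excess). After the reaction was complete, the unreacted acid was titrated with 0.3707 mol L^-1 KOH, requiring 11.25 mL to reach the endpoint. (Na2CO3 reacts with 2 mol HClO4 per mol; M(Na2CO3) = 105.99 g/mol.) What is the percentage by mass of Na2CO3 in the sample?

79.9%

Total n(HClO4) added = 0.4956 x 0.03225 = 0.01598 mol.
n(KOH) used = 0.3707 x 0.01125 = 0.004170 mol, which equals the excess n(HClO4).
So n(HClO4) consumed by the sample = 0.01598 - 0.004170 = 0.01181 mol.
n(Na2CO3) = 0.01181 / 2 = 0.005906 mol.
mass Na2CO3 = 0.005906 x 105.99 = 0.6260 g, so %Na2CO3 = 0.6260/0.7837 x 100 = 79.9%.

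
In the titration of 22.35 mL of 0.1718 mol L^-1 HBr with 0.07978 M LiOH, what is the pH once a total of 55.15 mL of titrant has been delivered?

11.86

n(acid) = 0.1718 x 0.02235 = 0.003840 mol; n(LiOH) added = 0.07978 x 0.05515 = 0.004400 mol.
Base is in excess by 0.004400 - 0.003840 = 0.0005601 mol in a total volume of 0.07750 L.
[OH^-] = 0.0005601/0.07750 = 0.007228 M, so pOH = 2.14 and pH = 14.00 - 2.14 = 11.86.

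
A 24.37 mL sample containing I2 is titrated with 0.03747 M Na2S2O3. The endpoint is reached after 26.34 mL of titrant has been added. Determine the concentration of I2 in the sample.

n(Na2S2O3) = 0.03747 x 0.02634 = 0.0009870 mol.
From the balanced equation, 2 mol Na2S2O3 reacts with 1 mol I2, so n(I2) = 0.0009870 x 1/2 = 0.0004935 mol.
[I2] = 0.0004935 / 0.02437 L = 0.0202 M.

0.0202 M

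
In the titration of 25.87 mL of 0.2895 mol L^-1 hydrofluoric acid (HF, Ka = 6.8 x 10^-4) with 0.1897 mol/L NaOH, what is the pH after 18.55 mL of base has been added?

3.12

Initial n(HF) = 0.2895 x 0.02587 = 0.007489 mol.
n(NaOH) added = 0.1897 x 0.01855 = 0.003519 mol, converting that many moles of HF to F-.
Remaining n(HF) = 0.003970 mol; n(F-) = 0.003519 mol.
By Henderson-Hasselbalch, pH = pKa + log([A^-]/[HA]) = 3.17 + log(0.003519/0.003970) = 3.17 + (-0.05) = 3.12.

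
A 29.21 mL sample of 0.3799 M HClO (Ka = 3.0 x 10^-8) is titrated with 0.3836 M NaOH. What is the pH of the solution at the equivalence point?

n(HClO) = 0.3799 x 0.02921 = 0.01110 mol; V(NaOH) at equivalence = 0.01110/0.3836 = 0.02893 L.
At equivalence all the acid is converted to ClO-; total volume = 0.02921 + 0.02893 = 0.05814 L, so [ClO-] = 0.01110/0.05814 = 0.1909 M.
Kb = Kw/Ka = 1.0e-14 / 3.0 x 10^-8 = 3.33e-7.
[OH^-] = sqrt(Kb x [ClO-]) = sqrt(3.33e-7 x 0.1909) = 0.000252 M.
pOH = 3.60, so pH = 14.00 - 3.60 = 10.40.

10.40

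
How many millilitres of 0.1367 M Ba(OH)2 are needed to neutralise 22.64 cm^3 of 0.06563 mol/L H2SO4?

10.9 mL

n(H2SO4) = 0.06563 mol/L x 0.02264 L = 0.001486 mol.
At equivalence n(Ba(OH)2) = n(H2SO4) = 0.001486 mol.
V(Ba(OH)2) = 0.001486 / 0.1367 = 0.01087 L = 10.9 mL.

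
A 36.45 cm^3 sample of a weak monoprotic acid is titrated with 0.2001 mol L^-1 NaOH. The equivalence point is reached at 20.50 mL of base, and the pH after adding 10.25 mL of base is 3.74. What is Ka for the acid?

10.25 mL is half of the equivalence volume, so this is the half-equivalence point where [HA] = [A^-].
At half-equivalence pH = pKa, so pKa = 3.74.
Ka = 10^(-3.74) = 1.8 x 10^-4.

1.8 x 10^-4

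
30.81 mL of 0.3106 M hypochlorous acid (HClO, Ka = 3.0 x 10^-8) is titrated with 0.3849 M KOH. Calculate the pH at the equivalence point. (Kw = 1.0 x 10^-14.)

n(HClO) = 0.3106 x 0.03081 = 0.009570 mol; V(KOH) at equivalence = 0.009570/0.3849 = 0.02486 L.
At equivalence all the acid is converted to ClO-; total volume = 0.03081 + 0.02486 = 0.05567 L, so [ClO-] = 0.009570/0.05567 = 0.1719 M.
Kb = Kw/Ka = 1.0e-14 / 3.0 x 10^-8 = 3.33e-7.
[OH^-] = sqrt(Kb x [ClO-]) = sqrt(3.33e-7 x 0.1719) = 0.000239 M.
pOH = 3.62, so pH = 14.00 - 3.62 = 10.38.

10.38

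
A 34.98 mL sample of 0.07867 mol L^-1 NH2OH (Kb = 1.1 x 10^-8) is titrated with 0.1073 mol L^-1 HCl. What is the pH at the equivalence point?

3.69

n(NH2OH) = 0.07867 x 0.03498 = 0.002752 mol; V(HCl) at equivalence = 0.002752/0.1073 = 0.02565 L.
At equivalence the base is fully converted to NH3OH+; total volume = 0.06063 L, so [NH3OH+] = 0.002752/0.06063 = 0.04539 M.
Ka(NH3OH+) = Kw/Kb = 1.0e-14 / 1.1 x 10^-8 = 9.09e-7.
[H^+] = sqrt(Ka x [NH3OH+]) = sqrt(9.09e-7 x 0.04539) = 0.000203 M.
pH = -log(0.000203) = 3.69.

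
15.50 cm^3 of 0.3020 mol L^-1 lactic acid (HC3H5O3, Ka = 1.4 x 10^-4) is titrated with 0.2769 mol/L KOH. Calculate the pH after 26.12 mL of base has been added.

12.79

n(acid) = 0.3020 x 0.01550 = 0.004681 mol; n(KOH) added = 0.2769 x 0.02612 = 0.007233 mol.
Base is in excess by 0.007233 - 0.004681 = 0.002552 mol in a total volume of 0.04162 L.
[OH^-] = 0.002552/0.04162 = 0.06131 M, so pOH = 1.21 and pH = 14.00 - 1.21 = 12.79.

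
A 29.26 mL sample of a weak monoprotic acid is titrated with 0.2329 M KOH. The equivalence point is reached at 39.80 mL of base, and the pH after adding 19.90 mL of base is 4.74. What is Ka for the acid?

19.90 mL is half of the equivalence volume, so this is the half-equivalence point where [HA] = [A^-].
At half-equivalence pH = pKa, so pKa = 4.74.
Ka = 10^(-4.74) = 1.8 x 10^-5.

1.8 x 10^-5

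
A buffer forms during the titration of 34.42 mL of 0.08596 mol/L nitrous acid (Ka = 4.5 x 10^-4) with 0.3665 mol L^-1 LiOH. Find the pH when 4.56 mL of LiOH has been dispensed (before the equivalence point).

3.46

Initial n(HNO2) = 0.08596 x 0.03442 = 0.002959 mol.
n(LiOH) added = 0.3665 x 0.004560 = 0.001671 mol, converting that many moles of HNO2 to NO2-.
Remaining n(HNO2) = 0.001288 mol; n(NO2-) = 0.001671 mol.
By Henderson-Hasselbalch, pH = pKa + log([A^-]/[HA]) = 3.35 + log(0.001671/0.001288) = 3.35 + (+0.11) = 3.46.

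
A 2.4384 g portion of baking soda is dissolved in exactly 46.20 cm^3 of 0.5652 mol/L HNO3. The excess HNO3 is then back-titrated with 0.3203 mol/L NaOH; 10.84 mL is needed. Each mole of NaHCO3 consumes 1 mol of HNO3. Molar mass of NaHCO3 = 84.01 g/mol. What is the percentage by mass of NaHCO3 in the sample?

Total n(HNO3) added = 0.5652 x 0.04620 = 0.02611 mol.
n(NaOH) used = 0.3203 x 0.01084 = 0.003472 mol, which equals the excess n(HNO3).
So n(HNO3) consumed by the sample = 0.02611 - 0.003472 = 0.02264 mol.
n(NaHCO3) = 0.02264 / 1 = 0.02264 mol.
mass NaHCO3 = 0.02264 x 84.01 = 1.902 g, so %NaHCO3 = 1.902/2.4384 x 100 = 78.0%.

78.0%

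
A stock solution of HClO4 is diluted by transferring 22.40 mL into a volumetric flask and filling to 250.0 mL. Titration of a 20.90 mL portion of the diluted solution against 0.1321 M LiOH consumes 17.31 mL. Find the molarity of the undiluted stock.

n(LiOH) = 0.1321 x 0.01731 = 0.002287 mol.
n(HClO4) in the aliquot = 0.002287 mol.
[diluted HClO4] = 0.002287 / 0.02090 = 0.1094 M.
Dilution factor = 250.0/22.40 = 11.16, so [stock] = 0.1094 x 11.16 = 1.22 M.

1.22 M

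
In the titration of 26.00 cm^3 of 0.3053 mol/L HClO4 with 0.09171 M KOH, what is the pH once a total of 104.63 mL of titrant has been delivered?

n(acid) = 0.3053 x 0.02600 = 0.007938 mol; n(KOH) added = 0.09171 x 0.1046 = 0.009596 mol.
Base is in excess by 0.009596 - 0.007938 = 0.001658 mol in a total volume of 0.1306 L.
[OH^-] = 0.001658/0.1306 = 0.01269 M, so pOH = 1.90 and pH = 14.00 - 1.90 = 12.10.

12.10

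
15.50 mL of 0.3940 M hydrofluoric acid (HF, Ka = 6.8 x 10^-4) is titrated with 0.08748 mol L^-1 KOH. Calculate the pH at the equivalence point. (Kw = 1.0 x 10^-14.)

8.01

n(HF) = 0.3940 x 0.01550 = 0.006107 mol; V(KOH) at equivalence = 0.006107/0.08748 = 0.06981 L.
At equivalence all the acid is converted to F-; total volume = 0.01550 + 0.06981 = 0.08531 L, so [F-] = 0.006107/0.08531 = 0.07159 M.
Kb = Kw/Ka = 1.0e-14 / 6.8 x 10^-4 = 1.47e-11.
[OH^-] = sqrt(Kb x [F-]) = sqrt(1.47e-11 x 0.07159) = 1.03e-6 M.
pOH = 5.99, so pH = 14.00 - 5.99 = 8.01.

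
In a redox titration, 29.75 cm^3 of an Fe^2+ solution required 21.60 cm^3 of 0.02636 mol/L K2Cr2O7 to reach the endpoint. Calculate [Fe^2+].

n(K2Cr2O7) = 0.02636 x 0.02160 = 0.0005694 mol.
From the balanced equation, 1 mol K2Cr2O7 reacts with 6 mol Fe^2+, so n(Fe^2+) = 0.0005694 x 6/1 = 0.003416 mol.
[Fe^2+] = 0.003416 / 0.02975 L = 0.115 M.

0.115 M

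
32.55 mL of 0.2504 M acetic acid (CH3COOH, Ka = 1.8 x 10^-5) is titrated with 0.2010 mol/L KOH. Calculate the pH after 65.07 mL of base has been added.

n(acid) = 0.2504 x 0.03255 = 0.008151 mol; n(KOH) added = 0.2010 x 0.06507 = 0.01308 mol.
Base is in excess by 0.01308 - 0.008151 = 0.004929 mol in a total volume of 0.09762 L.
[OH^-] = 0.004929/0.09762 = 0.05049 M, so pOH = 1.30 and pH = 14.00 - 1.30 = 12.70.

12.70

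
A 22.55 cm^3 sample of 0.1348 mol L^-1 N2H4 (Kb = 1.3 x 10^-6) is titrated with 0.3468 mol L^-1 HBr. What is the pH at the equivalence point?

n(N2H4) = 0.1348 x 0.02255 = 0.003040 mol; V(HBr) at equivalence = 0.003040/0.3468 = 0.008765 L.
At equivalence the base is fully converted to N2H5+; total volume = 0.03132 L, so [N2H5+] = 0.003040/0.03132 = 0.09707 M.
Ka(N2H5+) = Kw/Kb = 1.0e-14 / 1.3 x 10^-6 = 7.69e-9.
[H^+] = sqrt(Ka x [N2H5+]) = sqrt(7.69e-9 x 0.09707) = 2.73e-5 M.
pH = -log(2.73e-5) = 4.56.

4.56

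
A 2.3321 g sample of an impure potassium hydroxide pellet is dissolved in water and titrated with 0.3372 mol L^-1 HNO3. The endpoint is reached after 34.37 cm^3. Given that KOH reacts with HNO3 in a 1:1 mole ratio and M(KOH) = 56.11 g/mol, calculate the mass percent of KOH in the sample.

n(HNO3) = 0.3372 x 0.03437 = 0.01159 mol.
n(KOH) = 0.01159 / 1 = 0.01159 mol.
mass of KOH = 0.01159 x 56.11 = 0.6503 g.
% purity = 0.6503 / 2.3321 x 100 = 27.9%.

27.9%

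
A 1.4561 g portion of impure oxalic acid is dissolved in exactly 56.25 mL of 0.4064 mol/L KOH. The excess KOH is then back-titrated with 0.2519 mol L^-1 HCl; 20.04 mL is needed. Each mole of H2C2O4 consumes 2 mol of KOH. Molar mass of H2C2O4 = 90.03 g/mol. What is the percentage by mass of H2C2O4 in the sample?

55.1%

Total n(KOH) added = 0.4064 x 0.05625 = 0.02286 mol.
n(HCl) used = 0.2519 x 0.02004 = 0.005048 mol, which equals the excess n(KOH).
So n(KOH) consumed by the sample = 0.02286 - 0.005048 = 0.01781 mol.
n(H2C2O4) = 0.01781 / 2 = 0.008906 mol.
mass H2C2O4 = 0.008906 x 90.03 = 0.8018 g, so %H2C2O4 = 0.8018/1.4561 x 100 = 55.1%.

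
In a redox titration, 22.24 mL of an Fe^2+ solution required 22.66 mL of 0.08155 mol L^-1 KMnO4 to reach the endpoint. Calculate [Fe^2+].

n(KMnO4) = 0.08155 x 0.02266 = 0.001848 mol.
From the balanced equation, 1 mol KMnO4 reacts with 5 mol Fe^2+, so n(Fe^2+) = 0.001848 x 5/1 = 0.009240 mol.
[Fe^2+] = 0.009240 / 0.02224 L = 0.415 M.

0.415 M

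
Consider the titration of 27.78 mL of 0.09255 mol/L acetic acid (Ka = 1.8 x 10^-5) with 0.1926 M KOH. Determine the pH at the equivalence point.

n(CH3COOH) = 0.09255 x 0.02778 = 0.002571 mol; V(KOH) at equivalence = 0.002571/0.1926 = 0.01335 L.
At equivalence all the acid is converted to CH3COO-; total volume = 0.02778 + 0.01335 = 0.04113 L, so [CH3COO-] = 0.002571/0.04113 = 0.06251 M.
Kb = Kw/Ka = 1.0e-14 / 1.8 x 10^-5 = 5.56e-10.
[OH^-] = sqrt(Kb x [CH3COO-]) = sqrt(5.56e-10 x 0.06251) = 5.89e-6 M.
pOH = 5.23, so pH = 14.00 - 5.23 = 8.77.

8.77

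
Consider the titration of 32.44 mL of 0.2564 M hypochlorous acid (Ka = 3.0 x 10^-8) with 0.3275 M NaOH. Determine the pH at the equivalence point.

10.34

n(HClO) = 0.2564 x 0.03244 = 0.008318 mol; V(NaOH) at equivalence = 0.008318/0.3275 = 0.02540 L.
At equivalence all the acid is converted to ClO-; total volume = 0.03244 + 0.02540 = 0.05784 L, so [ClO-] = 0.008318/0.05784 = 0.1438 M.
Kb = Kw/Ka = 1.0e-14 / 3.0 x 10^-8 = 3.33e-7.
[OH^-] = sqrt(Kb x [ClO-]) = sqrt(3.33e-7 x 0.1438) = 0.000219 M.
pOH = 3.66, so pH = 14.00 - 3.66 = 10.34.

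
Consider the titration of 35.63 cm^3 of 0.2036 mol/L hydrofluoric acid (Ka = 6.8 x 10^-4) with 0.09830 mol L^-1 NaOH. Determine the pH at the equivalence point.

n(HF) = 0.2036 x 0.03563 = 0.007254 mol; V(NaOH) at equivalence = 0.007254/0.09830 = 0.07380 L.
At equivalence all the acid is converted to F-; total volume = 0.03563 + 0.07380 = 0.1094 L, so [F-] = 0.007254/0.1094 = 0.06629 M.
Kb = Kw/Ka = 1.0e-14 / 6.8 x 10^-4 = 1.47e-11.
[OH^-] = sqrt(Kb x [F-]) = sqrt(1.47e-11 x 0.06629) = 9.87e-7 M.
pOH = 6.01, so pH = 14.00 - 6.01 = 7.99.

7.99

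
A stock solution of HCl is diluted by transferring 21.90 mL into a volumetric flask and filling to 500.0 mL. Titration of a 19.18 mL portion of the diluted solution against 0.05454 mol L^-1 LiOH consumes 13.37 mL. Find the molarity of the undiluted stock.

0.868 M

n(LiOH) = 0.05454 x 0.01337 = 0.0007292 mol.
n(HCl) in the aliquot = 0.0007292 mol.
[diluted HCl] = 0.0007292 / 0.01918 = 0.03802 M.
Dilution factor = 500.0/21.90 = 22.83, so [stock] = 0.03802 x 22.83 = 0.868 M.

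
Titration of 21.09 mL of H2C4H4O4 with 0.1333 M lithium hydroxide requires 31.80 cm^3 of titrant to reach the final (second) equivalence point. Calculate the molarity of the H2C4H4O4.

n(LiOH) = 0.1333 x 0.03180 = 0.004239 mol.
At the final (second) equivalence point, 2 mol OH^- react per mol H2C4H4O4, so n(H2C4H4O4) = 0.004239 / 2 = 0.002119 mol.
[H2C4H4O4] = 0.002119 / 0.02109 L = 0.100 M.

0.100 M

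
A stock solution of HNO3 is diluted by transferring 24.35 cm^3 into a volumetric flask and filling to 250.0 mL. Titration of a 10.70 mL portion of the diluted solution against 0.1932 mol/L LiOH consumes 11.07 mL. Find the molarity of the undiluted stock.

n(LiOH) = 0.1932 x 0.01107 = 0.002139 mol.
n(HNO3) in the aliquot = 0.002139 mol.
[diluted HNO3] = 0.002139 / 0.01070 = 0.1999 M.
Dilution factor = 250.0/24.35 = 10.27, so [stock] = 0.1999 x 10.27 = 2.05 M.

2.05 M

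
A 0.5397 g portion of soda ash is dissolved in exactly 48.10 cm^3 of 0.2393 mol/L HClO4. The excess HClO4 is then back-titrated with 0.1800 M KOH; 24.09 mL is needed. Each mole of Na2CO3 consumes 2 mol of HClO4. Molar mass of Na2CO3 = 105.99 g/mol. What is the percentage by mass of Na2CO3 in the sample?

Total n(HClO4) added = 0.2393 x 0.04810 = 0.01151 mol.
n(KOH) used = 0.1800 x 0.02409 = 0.004336 mol, which equals the excess n(HClO4).
So n(HClO4) consumed by the sample = 0.01151 - 0.004336 = 0.007174 mol.
n(Na2CO3) = 0.007174 / 2 = 0.003587 mol.
mass Na2CO3 = 0.003587 x 105.99 = 0.3802 g, so %Na2CO3 = 0.3802/0.5397 x 100 = 70.4%.

70.4%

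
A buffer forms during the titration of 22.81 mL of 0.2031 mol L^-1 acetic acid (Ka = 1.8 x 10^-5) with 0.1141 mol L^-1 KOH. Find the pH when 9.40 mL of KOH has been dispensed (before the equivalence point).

4.22

Initial n(CH3COOH) = 0.2031 x 0.02281 = 0.004633 mol.
n(KOH) added = 0.1141 x 0.009400 = 0.001073 mol, converting that many moles of CH3COOH to CH3COO-.
Remaining n(CH3COOH) = 0.003560 mol; n(CH3COO-) = 0.001073 mol.
By Henderson-Hasselbalch, pH = pKa + log([A^-]/[HA]) = 4.74 + log(0.001073/0.003560) = 4.74 + (-0.52) = 4.22.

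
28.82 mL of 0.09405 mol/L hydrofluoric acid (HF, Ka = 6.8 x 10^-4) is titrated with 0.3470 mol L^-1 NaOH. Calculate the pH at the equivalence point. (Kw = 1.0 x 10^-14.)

8.02

n(HF) = 0.09405 x 0.02882 = 0.002711 mol; V(NaOH) at equivalence = 0.002711/0.3470 = 0.007811 L.
At equivalence all the acid is converted to F-; total volume = 0.02882 + 0.007811 = 0.03663 L, so [F-] = 0.002711/0.03663 = 0.07399 M.
Kb = Kw/Ka = 1.0e-14 / 6.8 x 10^-4 = 1.47e-11.
[OH^-] = sqrt(Kb x [F-]) = sqrt(1.47e-11 x 0.07399) = 1.04e-6 M.
pOH = 5.98, so pH = 14.00 - 5.98 = 8.02.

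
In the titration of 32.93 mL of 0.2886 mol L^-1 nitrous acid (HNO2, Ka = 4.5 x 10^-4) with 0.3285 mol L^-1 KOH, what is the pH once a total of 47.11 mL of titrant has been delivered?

12.87

n(acid) = 0.2886 x 0.03293 = 0.009504 mol; n(KOH) added = 0.3285 x 0.04711 = 0.01548 mol.
Base is in excess by 0.01548 - 0.009504 = 0.005972 mol in a total volume of 0.08004 L.
[OH^-] = 0.005972/0.08004 = 0.07461 M, so pOH = 1.13 and pH = 14.00 - 1.13 = 12.87.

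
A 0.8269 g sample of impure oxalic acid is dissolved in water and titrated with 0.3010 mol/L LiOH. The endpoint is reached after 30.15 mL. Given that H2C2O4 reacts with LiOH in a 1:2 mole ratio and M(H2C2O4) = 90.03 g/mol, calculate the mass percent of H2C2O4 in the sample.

49.4%

n(LiOH) = 0.3010 x 0.03015 = 0.009075 mol.
n(H2C2O4) = 0.009075 / 2 = 0.004538 mol.
mass of H2C2O4 = 0.004538 x 90.03 = 0.4085 g.
% purity = 0.4085 / 0.8269 x 100 = 49.4%.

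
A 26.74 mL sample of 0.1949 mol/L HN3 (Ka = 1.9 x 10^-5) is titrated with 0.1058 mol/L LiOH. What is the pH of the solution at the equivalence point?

n(HN3) = 0.1949 x 0.02674 = 0.005212 mol; V(LiOH) at equivalence = 0.005212/0.1058 = 0.04926 L.
At equivalence all the acid is converted to N3-; total volume = 0.02674 + 0.04926 = 0.07600 L, so [N3-] = 0.005212/0.07600 = 0.06857 M.
Kb = Kw/Ka = 1.0e-14 / 1.9 x 10^-5 = 5.26e-10.
[OH^-] = sqrt(Kb x [N3-]) = sqrt(5.26e-10 x 0.06857) = 6.01e-6 M.
pOH = 5.22, so pH = 14.00 - 5.22 = 8.78.

8.78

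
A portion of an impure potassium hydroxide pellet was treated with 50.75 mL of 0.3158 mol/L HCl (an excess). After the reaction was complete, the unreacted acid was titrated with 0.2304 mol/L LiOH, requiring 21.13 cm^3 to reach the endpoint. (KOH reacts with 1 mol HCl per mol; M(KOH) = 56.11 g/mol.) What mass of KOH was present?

0.626 g

Total n(HCl) added = 0.3158 x 0.05075 = 0.01603 mol.
n(LiOH) used = 0.2304 x 0.02113 = 0.004868 mol, which equals the excess n(HCl).
So n(HCl) consumed by the sample = 0.01603 - 0.004868 = 0.01116 mol.
n(KOH) = 0.01116 / 1 = 0.01116 mol.
mass = 0.01116 mol x 56.11 g/mol = 0.626 g.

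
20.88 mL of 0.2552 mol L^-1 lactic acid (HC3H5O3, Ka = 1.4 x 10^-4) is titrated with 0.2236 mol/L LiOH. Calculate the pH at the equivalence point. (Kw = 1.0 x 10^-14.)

n(HC3H5O3) = 0.2552 x 0.02088 = 0.005329 mol; V(LiOH) at equivalence = 0.005329/0.2236 = 0.02383 L.
At equivalence all the acid is converted to C3H5O3-; total volume = 0.02088 + 0.02383 = 0.04471 L, so [C3H5O3-] = 0.005329/0.04471 = 0.1192 M.
Kb = Kw/Ka = 1.0e-14 / 1.4 x 10^-4 = 7.14e-11.
[OH^-] = sqrt(Kb x [C3H5O3-]) = sqrt(7.14e-11 x 0.1192) = 2.92e-6 M.
pOH = 5.53, so pH = 14.00 - 5.53 = 8.47.

8.47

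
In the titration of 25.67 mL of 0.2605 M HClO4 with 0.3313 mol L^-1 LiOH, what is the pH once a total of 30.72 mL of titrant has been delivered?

n(acid) = 0.2605 x 0.02567 = 0.006687 mol; n(LiOH) added = 0.3313 x 0.03072 = 0.01018 mol.
Base is in excess by 0.01018 - 0.006687 = 0.003491 mol in a total volume of 0.05639 L.
[OH^-] = 0.003491/0.05639 = 0.06190 M, so pOH = 1.21 and pH = 14.00 - 1.21 = 12.79.

12.79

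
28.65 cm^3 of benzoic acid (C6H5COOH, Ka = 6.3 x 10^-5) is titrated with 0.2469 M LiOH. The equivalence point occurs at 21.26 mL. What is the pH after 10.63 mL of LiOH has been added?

10.63 mL is exactly half the equivalence volume (21.26/2), i.e. the half-equivalence point.
There, n(HA) = n(A^-), so pH = pKa = -log(6.3 x 10^-5) = 4.20.

4.20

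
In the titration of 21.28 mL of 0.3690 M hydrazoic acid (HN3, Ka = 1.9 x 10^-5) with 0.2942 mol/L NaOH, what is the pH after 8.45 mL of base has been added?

4.39

Initial n(HN3) = 0.3690 x 0.02128 = 0.007852 mol.
n(NaOH) added = 0.2942 x 0.008450 = 0.002486 mol, converting that many moles of HN3 to N3-.
Remaining n(HN3) = 0.005366 mol; n(N3-) = 0.002486 mol.
By Henderson-Hasselbalch, pH = pKa + log([A^-]/[HA]) = 4.72 + log(0.002486/0.005366) = 4.72 + (-0.33) = 4.39.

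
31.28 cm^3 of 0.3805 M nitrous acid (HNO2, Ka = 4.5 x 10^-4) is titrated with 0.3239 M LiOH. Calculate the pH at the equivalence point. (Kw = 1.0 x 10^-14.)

8.29

n(HNO2) = 0.3805 x 0.03128 = 0.01190 mol; V(LiOH) at equivalence = 0.01190/0.3239 = 0.03675 L.
At equivalence all the acid is converted to NO2-; total volume = 0.03128 + 0.03675 = 0.06803 L, so [NO2-] = 0.01190/0.06803 = 0.1750 M.
Kb = Kw/Ka = 1.0e-14 / 4.5 x 10^-4 = 2.22e-11.
[OH^-] = sqrt(Kb x [NO2-]) = sqrt(2.22e-11 x 0.1750) = 1.97e-6 M.
pOH = 5.71, so pH = 14.00 - 5.71 = 8.29.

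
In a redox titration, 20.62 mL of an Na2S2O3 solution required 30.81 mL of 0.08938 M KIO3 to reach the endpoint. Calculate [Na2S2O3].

n(KIO3) = 0.08938 x 0.03081 = 0.002754 mol.
From the balanced equation, 1 mol KIO3 reacts with 6 mol Na2S2O3, so n(Na2S2O3) = 0.002754 x 6/1 = 0.01652 mol.
[Na2S2O3] = 0.01652 / 0.02062 L = 0.801 M.

0.801 M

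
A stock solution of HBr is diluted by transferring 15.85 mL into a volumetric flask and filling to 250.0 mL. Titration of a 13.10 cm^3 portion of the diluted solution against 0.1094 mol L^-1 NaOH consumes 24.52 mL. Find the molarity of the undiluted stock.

n(NaOH) = 0.1094 x 0.02452 = 0.002682 mol.
n(HBr) in the aliquot = 0.002682 mol.
[diluted HBr] = 0.002682 / 0.01310 = 0.2048 M.
Dilution factor = 250.0/15.85 = 15.77, so [stock] = 0.2048 x 15.77 = 3.23 M.

3.23 M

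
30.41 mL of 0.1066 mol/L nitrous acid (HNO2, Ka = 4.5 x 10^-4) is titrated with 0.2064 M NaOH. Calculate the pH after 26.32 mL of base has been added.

n(acid) = 0.1066 x 0.03041 = 0.003242 mol; n(NaOH) added = 0.2064 x 0.02632 = 0.005432 mol.
Base is in excess by 0.005432 - 0.003242 = 0.002191 mol in a total volume of 0.05673 L.
[OH^-] = 0.002191/0.05673 = 0.03862 M, so pOH = 1.41 and pH = 14.00 - 1.41 = 12.59.

12.59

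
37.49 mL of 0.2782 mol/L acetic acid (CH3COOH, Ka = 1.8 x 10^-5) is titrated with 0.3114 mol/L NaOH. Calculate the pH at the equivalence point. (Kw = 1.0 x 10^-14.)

n(CH3COOH) = 0.2782 x 0.03749 = 0.01043 mol; V(NaOH) at equivalence = 0.01043/0.3114 = 0.03349 L.
At equivalence all the acid is converted to CH3COO-; total volume = 0.03749 + 0.03349 = 0.07098 L, so [CH3COO-] = 0.01043/0.07098 = 0.1469 M.
Kb = Kw/Ka = 1.0e-14 / 1.8 x 10^-5 = 5.56e-10.
[OH^-] = sqrt(Kb x [CH3COO-]) = sqrt(5.56e-10 x 0.1469) = 9.03e-6 M.
pOH = 5.04, so pH = 14.00 - 5.04 = 8.96.

8.96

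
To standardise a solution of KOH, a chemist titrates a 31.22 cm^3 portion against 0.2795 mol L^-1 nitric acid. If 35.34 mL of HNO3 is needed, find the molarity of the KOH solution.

0.316 M

n(HNO3) delivered = 0.2795 x 0.03534 = 0.009878 mol.
For a 1:1 reaction, n(KOH) = 0.009878 mol.
[KOH] = 0.009878 mol / 0.03122 L = 0.316 M.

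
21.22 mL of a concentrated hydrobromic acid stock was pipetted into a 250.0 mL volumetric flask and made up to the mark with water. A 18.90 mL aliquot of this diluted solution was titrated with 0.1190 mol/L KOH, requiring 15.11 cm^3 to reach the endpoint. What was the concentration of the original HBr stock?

1.12 M

n(KOH) = 0.1190 x 0.01511 = 0.001798 mol.
n(HBr) in the aliquot = 0.001798 mol.
[diluted HBr] = 0.001798 / 0.01890 = 0.09514 M.
Dilution factor = 250.0/21.22 = 11.78, so [stock] = 0.09514 x 11.78 = 1.12 M.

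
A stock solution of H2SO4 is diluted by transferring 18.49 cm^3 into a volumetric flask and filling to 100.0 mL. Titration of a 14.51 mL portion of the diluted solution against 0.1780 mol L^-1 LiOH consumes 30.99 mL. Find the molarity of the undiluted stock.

n(LiOH) = 0.1780 x 0.03099 = 0.005516 mol.
n(H2SO4) in the aliquot = 0.005516 x 1/2 = 0.002758 mol.
[diluted H2SO4] = 0.002758 / 0.01451 = 0.1901 M.
Dilution factor = 100.0/18.49 = 5.408, so [stock] = 0.1901 x 5.408 = 1.03 M.

1.03 M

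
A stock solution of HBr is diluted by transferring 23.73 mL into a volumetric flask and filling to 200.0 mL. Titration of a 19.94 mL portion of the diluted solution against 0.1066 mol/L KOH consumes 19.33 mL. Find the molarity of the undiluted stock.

n(KOH) = 0.1066 x 0.01933 = 0.002061 mol.
n(HBr) in the aliquot = 0.002061 mol.
[diluted HBr] = 0.002061 / 0.01994 = 0.1033 M.
Dilution factor = 200.0/23.73 = 8.428, so [stock] = 0.1033 x 8.428 = 0.871 M.

0.871 M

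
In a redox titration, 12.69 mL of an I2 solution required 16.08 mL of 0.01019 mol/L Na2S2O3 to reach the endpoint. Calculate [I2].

n(Na2S2O3) = 0.01019 x 0.01608 = 0.0001639 mol.
From the balanced equation, 2 mol Na2S2O3 reacts with 1 mol I2, so n(I2) = 0.0001639 x 1/2 = 8.193e-5 mol.
[I2] = 8.193e-5 / 0.01269 L = 0.00646 M.

0.00646 M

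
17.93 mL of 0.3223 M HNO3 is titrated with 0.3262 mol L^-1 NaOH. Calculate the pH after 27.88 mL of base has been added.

12.86

n(acid) = 0.3223 x 0.01793 = 0.005779 mol; n(NaOH) added = 0.3262 x 0.02788 = 0.009094 mol.
Base is in excess by 0.009094 - 0.005779 = 0.003316 mol in a total volume of 0.04581 L.
[OH^-] = 0.003316/0.04581 = 0.07238 M, so pOH = 1.14 and pH = 14.00 - 1.14 = 12.86.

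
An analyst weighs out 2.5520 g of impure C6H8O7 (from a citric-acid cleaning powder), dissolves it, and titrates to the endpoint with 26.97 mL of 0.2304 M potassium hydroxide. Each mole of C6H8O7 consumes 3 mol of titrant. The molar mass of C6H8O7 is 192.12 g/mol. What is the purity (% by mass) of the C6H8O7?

15.6%

n(KOH) = 0.2304 x 0.02697 = 0.006214 mol.
n(C6H8O7) = 0.006214 / 3 = 0.002071 mol.
mass of C6H8O7 = 0.002071 x 192.12 = 0.3979 g.
% purity = 0.3979 / 2.5520 x 100 = 15.6%.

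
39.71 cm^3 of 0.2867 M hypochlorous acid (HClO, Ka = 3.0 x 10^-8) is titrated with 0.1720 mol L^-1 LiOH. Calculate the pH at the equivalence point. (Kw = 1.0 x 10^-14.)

10.28

n(HClO) = 0.2867 x 0.03971 = 0.01138 mol; V(LiOH) at equivalence = 0.01138/0.1720 = 0.06619 L.
At equivalence all the acid is converted to ClO-; total volume = 0.03971 + 0.06619 = 0.1059 L, so [ClO-] = 0.01138/0.1059 = 0.1075 M.
Kb = Kw/Ka = 1.0e-14 / 3.0 x 10^-8 = 3.33e-7.
[OH^-] = sqrt(Kb x [ClO-]) = sqrt(3.33e-7 x 0.1075) = 0.000189 M.
pOH = 3.72, so pH = 14.00 - 3.72 = 10.28.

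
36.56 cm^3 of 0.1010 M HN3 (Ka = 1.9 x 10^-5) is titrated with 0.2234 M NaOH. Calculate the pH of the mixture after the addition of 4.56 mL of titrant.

Initial n(HN3) = 0.1010 x 0.03656 = 0.003693 mol.
n(NaOH) added = 0.2234 x 0.004560 = 0.001019 mol, converting that many moles of HN3 to N3-.
Remaining n(HN3) = 0.002674 mol; n(N3-) = 0.001019 mol.
By Henderson-Hasselbalch, pH = pKa + log([A^-]/[HA]) = 4.72 + log(0.001019/0.002674) = 4.72 + (-0.42) = 4.30.

4.30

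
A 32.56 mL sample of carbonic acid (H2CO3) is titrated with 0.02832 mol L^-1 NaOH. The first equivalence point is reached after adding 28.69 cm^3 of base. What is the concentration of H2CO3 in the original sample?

0.0250 M

n(NaOH) = 0.02832 x 0.02869 = 0.0008125 mol.
At the first equivalence point, 1 mol OH^- react per mol H2CO3, so n(H2CO3) = 0.0008125 / 1 = 0.0008125 mol.
[H2CO3] = 0.0008125 / 0.03256 L = 0.0250 M.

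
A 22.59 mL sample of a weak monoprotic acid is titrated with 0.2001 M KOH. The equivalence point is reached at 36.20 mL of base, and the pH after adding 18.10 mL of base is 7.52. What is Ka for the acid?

3.0 x 10^-8

18.10 mL is half of the equivalence volume, so this is the half-equivalence point where [HA] = [A^-].
At half-equivalence pH = pKa, so pKa = 7.52.
Ka = 10^(-7.52) = 3.0 x 10^-8.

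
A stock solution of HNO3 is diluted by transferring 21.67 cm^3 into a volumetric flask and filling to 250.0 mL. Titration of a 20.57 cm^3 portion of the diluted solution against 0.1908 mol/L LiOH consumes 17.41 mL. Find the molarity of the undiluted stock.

n(LiOH) = 0.1908 x 0.01741 = 0.003322 mol.
n(HNO3) in the aliquot = 0.003322 mol.
[diluted HNO3] = 0.003322 / 0.02057 = 0.1615 M.
Dilution factor = 250.0/21.67 = 11.54, so [stock] = 0.1615 x 11.54 = 1.86 M.

1.86 M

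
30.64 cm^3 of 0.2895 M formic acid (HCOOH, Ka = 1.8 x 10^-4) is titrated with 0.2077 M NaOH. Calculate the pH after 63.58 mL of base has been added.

n(acid) = 0.2895 x 0.03064 = 0.008870 mol; n(NaOH) added = 0.2077 x 0.06358 = 0.01321 mol.
Base is in excess by 0.01321 - 0.008870 = 0.004335 mol in a total volume of 0.09422 L.
[OH^-] = 0.004335/0.09422 = 0.04601 M, so pOH = 1.34 and pH = 14.00 - 1.34 = 12.66.

12.66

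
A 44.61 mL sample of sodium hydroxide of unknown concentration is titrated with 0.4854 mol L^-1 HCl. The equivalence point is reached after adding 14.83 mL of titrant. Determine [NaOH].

n(HCl) delivered = 0.4854 x 0.01483 = 0.007198 mol.
For a 1:1 reaction, n(NaOH) = 0.007198 mol.
[NaOH] = 0.007198 mol / 0.04461 L = 0.161 M.

0.161 M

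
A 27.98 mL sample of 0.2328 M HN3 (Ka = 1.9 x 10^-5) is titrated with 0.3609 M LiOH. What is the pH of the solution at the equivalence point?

n(HN3) = 0.2328 x 0.02798 = 0.006514 mol; V(LiOH) at equivalence = 0.006514/0.3609 = 0.01805 L.
At equivalence all the acid is converted to N3-; total volume = 0.02798 + 0.01805 = 0.04603 L, so [N3-] = 0.006514/0.04603 = 0.1415 M.
Kb = Kw/Ka = 1.0e-14 / 1.9 x 10^-5 = 5.26e-10.
[OH^-] = sqrt(Kb x [N3-]) = sqrt(5.26e-10 x 0.1415) = 8.63e-6 M.
pOH = 5.06, so pH = 14.00 - 5.06 = 8.94.

8.94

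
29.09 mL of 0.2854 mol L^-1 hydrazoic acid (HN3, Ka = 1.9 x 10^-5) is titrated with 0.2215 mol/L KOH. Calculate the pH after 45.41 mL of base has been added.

n(acid) = 0.2854 x 0.02909 = 0.008302 mol; n(KOH) added = 0.2215 x 0.04541 = 0.01006 mol.
Base is in excess by 0.01006 - 0.008302 = 0.001756 mol in a total volume of 0.07450 L.
[OH^-] = 0.001756/0.07450 = 0.02357 M, so pOH = 1.63 and pH = 14.00 - 1.63 = 12.37.

12.37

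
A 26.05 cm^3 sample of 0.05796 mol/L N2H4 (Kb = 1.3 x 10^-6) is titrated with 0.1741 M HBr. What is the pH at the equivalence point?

4.74

n(N2H4) = 0.05796 x 0.02605 = 0.001510 mol; V(HBr) at equivalence = 0.001510/0.1741 = 0.008672 L.
At equivalence the base is fully converted to N2H5+; total volume = 0.03472 L, so [N2H5+] = 0.001510/0.03472 = 0.04348 M.
Ka(N2H5+) = Kw/Kb = 1.0e-14 / 1.3 x 10^-6 = 7.69e-9.
[H^+] = sqrt(Ka x [N2H5+]) = sqrt(7.69e-9 x 0.04348) = 1.83e-5 M.
pH = -log(1.83e-5) = 4.74.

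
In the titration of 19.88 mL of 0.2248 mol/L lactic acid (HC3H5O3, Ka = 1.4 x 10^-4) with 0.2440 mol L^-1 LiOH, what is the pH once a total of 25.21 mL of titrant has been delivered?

n(acid) = 0.2248 x 0.01988 = 0.004469 mol; n(LiOH) added = 0.2440 x 0.02521 = 0.006151 mol.
Base is in excess by 0.006151 - 0.004469 = 0.001682 mol in a total volume of 0.04509 L.
[OH^-] = 0.001682/0.04509 = 0.03731 M, so pOH = 1.43 and pH = 14.00 - 1.43 = 12.57.

12.57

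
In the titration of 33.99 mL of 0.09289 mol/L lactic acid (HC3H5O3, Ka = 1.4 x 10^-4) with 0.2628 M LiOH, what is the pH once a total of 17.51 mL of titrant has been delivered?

n(acid) = 0.09289 x 0.03399 = 0.003157 mol; n(LiOH) added = 0.2628 x 0.01751 = 0.004602 mol.
Base is in excess by 0.004602 - 0.003157 = 0.001444 mol in a total volume of 0.05150 L.
[OH^-] = 0.001444/0.05150 = 0.02804 M, so pOH = 1.55 and pH = 14.00 - 1.55 = 12.45.

12.45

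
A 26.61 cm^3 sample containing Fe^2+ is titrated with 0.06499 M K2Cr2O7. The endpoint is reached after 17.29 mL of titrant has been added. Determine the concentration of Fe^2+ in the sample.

0.253 M

n(K2Cr2O7) = 0.06499 x 0.01729 = 0.001124 mol.
From the balanced equation, 1 mol K2Cr2O7 reacts with 6 mol Fe^2+, so n(Fe^2+) = 0.001124 x 6/1 = 0.006742 mol.
[Fe^2+] = 0.006742 / 0.02661 L = 0.253 M.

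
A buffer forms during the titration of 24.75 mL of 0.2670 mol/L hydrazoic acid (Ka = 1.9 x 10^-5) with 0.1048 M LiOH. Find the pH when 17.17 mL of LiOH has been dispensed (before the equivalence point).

4.29

Initial n(HN3) = 0.2670 x 0.02475 = 0.006608 mol.
n(LiOH) added = 0.1048 x 0.01717 = 0.001799 mol, converting that many moles of HN3 to N3-.
Remaining n(HN3) = 0.004809 mol; n(N3-) = 0.001799 mol.
By Henderson-Hasselbalch, pH = pKa + log([A^-]/[HA]) = 4.72 + log(0.001799/0.004809) = 4.72 + (-0.43) = 4.29.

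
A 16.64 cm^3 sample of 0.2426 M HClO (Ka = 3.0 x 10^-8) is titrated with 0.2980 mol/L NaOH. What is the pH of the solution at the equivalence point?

10.32

n(HClO) = 0.2426 x 0.01664 = 0.004037 mol; V(NaOH) at equivalence = 0.004037/0.2980 = 0.01355 L.
At equivalence all the acid is converted to ClO-; total volume = 0.01664 + 0.01355 = 0.03019 L, so [ClO-] = 0.004037/0.03019 = 0.1337 M.
Kb = Kw/Ka = 1.0e-14 / 3.0 x 10^-8 = 3.33e-7.
[OH^-] = sqrt(Kb x [ClO-]) = sqrt(3.33e-7 x 0.1337) = 0.000211 M.
pOH = 3.68, so pH = 14.00 - 3.68 = 10.32.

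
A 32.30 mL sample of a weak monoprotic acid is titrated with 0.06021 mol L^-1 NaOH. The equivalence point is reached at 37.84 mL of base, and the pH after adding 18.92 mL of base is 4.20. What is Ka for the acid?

6.3 x 10^-5

18.92 mL is half of the equivalence volume, so this is the half-equivalence point where [HA] = [A^-].
At half-equivalence pH = pKa, so pKa = 4.20.
Ka = 10^(-4.20) = 6.3 x 10^-5.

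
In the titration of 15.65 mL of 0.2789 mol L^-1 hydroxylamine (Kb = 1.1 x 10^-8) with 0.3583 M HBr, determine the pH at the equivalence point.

3.42

n(NH2OH) = 0.2789 x 0.01565 = 0.004365 mol; V(HBr) at equivalence = 0.004365/0.3583 = 0.01218 L.
At equivalence the base is fully converted to NH3OH+; total volume = 0.02783 L, so [NH3OH+] = 0.004365/0.02783 = 0.1568 M.
Ka(NH3OH+) = Kw/Kb = 1.0e-14 / 1.1 x 10^-8 = 9.09e-7.
[H^+] = sqrt(Ka x [NH3OH+]) = sqrt(9.09e-7 x 0.1568) = 0.000378 M.
pH = -log(0.000378) = 3.42.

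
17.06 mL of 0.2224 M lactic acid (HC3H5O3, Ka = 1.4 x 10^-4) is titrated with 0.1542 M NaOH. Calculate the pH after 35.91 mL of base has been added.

n(acid) = 0.2224 x 0.01706 = 0.003794 mol; n(NaOH) added = 0.1542 x 0.03591 = 0.005537 mol.
Base is in excess by 0.005537 - 0.003794 = 0.001743 mol in a total volume of 0.05297 L.
[OH^-] = 0.001743/0.05297 = 0.03291 M, so pOH = 1.48 and pH = 14.00 - 1.48 = 12.52.

12.52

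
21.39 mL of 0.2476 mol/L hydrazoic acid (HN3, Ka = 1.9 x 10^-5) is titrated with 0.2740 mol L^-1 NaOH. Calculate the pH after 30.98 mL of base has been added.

n(acid) = 0.2476 x 0.02139 = 0.005296 mol; n(NaOH) added = 0.2740 x 0.03098 = 0.008489 mol.
Base is in excess by 0.008489 - 0.005296 = 0.003192 mol in a total volume of 0.05237 L.
[OH^-] = 0.003192/0.05237 = 0.06096 M, so pOH = 1.21 and pH = 14.00 - 1.21 = 12.79.

12.79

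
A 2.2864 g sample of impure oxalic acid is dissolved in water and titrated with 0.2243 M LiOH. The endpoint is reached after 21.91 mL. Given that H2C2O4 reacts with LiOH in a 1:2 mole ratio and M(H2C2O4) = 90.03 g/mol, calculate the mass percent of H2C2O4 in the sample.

9.68%

n(LiOH) = 0.2243 x 0.02191 = 0.004914 mol.
n(H2C2O4) = 0.004914 / 2 = 0.002457 mol.
mass of H2C2O4 = 0.002457 x 90.03 = 0.2212 g.
% purity = 0.2212 / 2.2864 x 100 = 9.68%.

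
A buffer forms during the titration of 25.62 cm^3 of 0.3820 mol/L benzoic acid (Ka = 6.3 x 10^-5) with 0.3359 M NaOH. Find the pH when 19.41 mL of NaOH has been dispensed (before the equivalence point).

Initial n(C6H5COOH) = 0.3820 x 0.02562 = 0.009787 mol.
n(NaOH) added = 0.3359 x 0.01941 = 0.006520 mol, converting that many moles of C6H5COOH to C6H5COO-.
Remaining n(C6H5COOH) = 0.003267 mol; n(C6H5COO-) = 0.006520 mol.
By Henderson-Hasselbalch, pH = pKa + log([A^-]/[HA]) = 4.20 + log(0.006520/0.003267) = 4.20 + (+0.30) = 4.50.

4.50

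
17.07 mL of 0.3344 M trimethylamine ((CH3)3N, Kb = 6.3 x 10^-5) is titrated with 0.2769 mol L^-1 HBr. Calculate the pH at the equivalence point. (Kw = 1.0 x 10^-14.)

n((CH3)3N) = 0.3344 x 0.01707 = 0.005708 mol; V(HBr) at equivalence = 0.005708/0.2769 = 0.02061 L.
At equivalence the base is fully converted to (CH3)3NH+; total volume = 0.03768 L, so [(CH3)3NH+] = 0.005708/0.03768 = 0.1515 M.
Ka((CH3)3NH+) = Kw/Kb = 1.0e-14 / 6.3 x 10^-5 = 1.59e-10.
[H^+] = sqrt(Ka x [(CH3)3NH+]) = sqrt(1.59e-10 x 0.1515) = 4.90e-6 M.
pH = -log(4.90e-6) = 5.31.

5.31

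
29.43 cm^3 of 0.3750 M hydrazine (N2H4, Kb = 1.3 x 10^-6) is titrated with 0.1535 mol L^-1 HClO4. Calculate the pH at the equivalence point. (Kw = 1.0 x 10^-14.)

n(N2H4) = 0.3750 x 0.02943 = 0.01104 mol; V(HClO4) at equivalence = 0.01104/0.1535 = 0.07190 L.
At equivalence the base is fully converted to N2H5+; total volume = 0.1013 L, so [N2H5+] = 0.01104/0.1013 = 0.1089 M.
Ka(N2H5+) = Kw/Kb = 1.0e-14 / 1.3 x 10^-6 = 7.69e-9.
[H^+] = sqrt(Ka x [N2H5+]) = sqrt(7.69e-9 x 0.1089) = 2.89e-5 M.
pH = -log(2.89e-5) = 4.54.

4.54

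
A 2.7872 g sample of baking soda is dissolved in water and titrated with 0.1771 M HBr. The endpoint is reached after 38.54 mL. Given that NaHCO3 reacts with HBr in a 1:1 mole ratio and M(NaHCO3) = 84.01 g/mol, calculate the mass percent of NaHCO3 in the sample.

20.6%

n(HBr) = 0.1771 x 0.03854 = 0.006825 mol.
n(NaHCO3) = 0.006825 / 1 = 0.006825 mol.
mass of NaHCO3 = 0.006825 x 84.01 = 0.5734 g.
% purity = 0.5734 / 2.7872 x 100 = 20.6%.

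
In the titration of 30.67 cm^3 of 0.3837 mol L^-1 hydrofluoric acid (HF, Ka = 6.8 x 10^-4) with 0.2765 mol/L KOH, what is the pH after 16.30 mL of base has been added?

Initial n(HF) = 0.3837 x 0.03067 = 0.01177 mol.
n(KOH) added = 0.2765 x 0.01630 = 0.004507 mol, converting that many moles of HF to F-.
Remaining n(HF) = 0.007261 mol; n(F-) = 0.004507 mol.
By Henderson-Hasselbalch, pH = pKa + log([A^-]/[HA]) = 3.17 + log(0.004507/0.007261) = 3.17 + (-0.21) = 2.96.

2.96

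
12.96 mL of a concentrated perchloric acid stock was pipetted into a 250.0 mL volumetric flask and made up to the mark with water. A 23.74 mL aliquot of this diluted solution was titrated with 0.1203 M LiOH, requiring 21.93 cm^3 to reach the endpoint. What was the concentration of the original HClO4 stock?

n(LiOH) = 0.1203 x 0.02193 = 0.002638 mol.
n(HClO4) in the aliquot = 0.002638 mol.
[diluted HClO4] = 0.002638 / 0.02374 = 0.1111 M.
Dilution factor = 250.0/12.96 = 19.29, so [stock] = 0.1111 x 19.29 = 2.14 M.

2.14 M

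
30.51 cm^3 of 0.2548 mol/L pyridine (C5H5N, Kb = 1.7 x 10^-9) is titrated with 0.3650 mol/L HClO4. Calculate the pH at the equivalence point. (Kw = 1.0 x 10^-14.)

3.03

n(C5H5N) = 0.2548 x 0.03051 = 0.007774 mol; V(HClO4) at equivalence = 0.007774/0.3650 = 0.02130 L.
At equivalence the base is fully converted to C5H5NH+; total volume = 0.05181 L, so [C5H5NH+] = 0.007774/0.05181 = 0.1501 M.
Ka(C5H5NH+) = Kw/Kb = 1.0e-14 / 1.7 x 10^-9 = 5.88e-6.
[H^+] = sqrt(Ka x [C5H5NH+]) = sqrt(5.88e-6 x 0.1501) = 0.000939 M.
pH = -log(0.000939) = 3.03.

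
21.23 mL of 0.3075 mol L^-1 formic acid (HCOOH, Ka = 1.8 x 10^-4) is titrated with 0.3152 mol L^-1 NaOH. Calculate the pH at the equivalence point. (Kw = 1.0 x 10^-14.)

n(HCOOH) = 0.3075 x 0.02123 = 0.006528 mol; V(NaOH) at equivalence = 0.006528/0.3152 = 0.02071 L.
At equivalence all the acid is converted to HCOO-; total volume = 0.02123 + 0.02071 = 0.04194 L, so [HCOO-] = 0.006528/0.04194 = 0.1557 M.
Kb = Kw/Ka = 1.0e-14 / 1.8 x 10^-4 = 5.56e-11.
[OH^-] = sqrt(Kb x [HCOO-]) = sqrt(5.56e-11 x 0.1557) = 2.94e-6 M.
pOH = 5.53, so pH = 14.00 - 5.53 = 8.47.

8.47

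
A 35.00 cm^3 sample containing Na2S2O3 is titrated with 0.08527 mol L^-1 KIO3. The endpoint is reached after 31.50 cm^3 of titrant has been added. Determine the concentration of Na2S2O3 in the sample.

0.460 M

n(KIO3) = 0.08527 x 0.03150 = 0.002686 mol.
From the balanced equation, 1 mol KIO3 reacts with 6 mol Na2S2O3, so n(Na2S2O3) = 0.002686 x 6/1 = 0.01612 mol.
[Na2S2O3] = 0.01612 / 0.03500 L = 0.460 M.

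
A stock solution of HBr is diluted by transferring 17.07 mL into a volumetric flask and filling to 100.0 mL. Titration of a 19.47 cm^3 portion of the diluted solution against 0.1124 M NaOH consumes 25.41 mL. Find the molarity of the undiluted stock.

n(NaOH) = 0.1124 x 0.02541 = 0.002856 mol.
n(HBr) in the aliquot = 0.002856 mol.
[diluted HBr] = 0.002856 / 0.01947 = 0.1467 M.
Dilution factor = 100.0/17.07 = 5.858, so [stock] = 0.1467 x 5.858 = 0.859 M.

0.859 M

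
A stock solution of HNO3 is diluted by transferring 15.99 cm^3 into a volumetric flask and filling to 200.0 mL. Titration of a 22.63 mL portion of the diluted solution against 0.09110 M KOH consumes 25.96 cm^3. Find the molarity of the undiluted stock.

1.31 M

n(KOH) = 0.09110 x 0.02596 = 0.002365 mol.
n(HNO3) in the aliquot = 0.002365 mol.
[diluted HNO3] = 0.002365 / 0.02263 = 0.1045 M.
Dilution factor = 200.0/15.99 = 12.51, so [stock] = 0.1045 x 12.51 = 1.31 M.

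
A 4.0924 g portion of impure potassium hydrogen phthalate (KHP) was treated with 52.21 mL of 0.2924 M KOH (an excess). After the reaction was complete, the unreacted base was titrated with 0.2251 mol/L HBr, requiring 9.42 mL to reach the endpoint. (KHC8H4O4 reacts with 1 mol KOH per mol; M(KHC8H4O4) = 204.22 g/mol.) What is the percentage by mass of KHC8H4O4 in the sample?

Total n(KOH) added = 0.2924 x 0.05221 = 0.01527 mol.
n(HBr) used = 0.2251 x 0.009420 = 0.002120 mol, which equals the excess n(KOH).
So n(KOH) consumed by the sample = 0.01527 - 0.002120 = 0.01315 mol.
n(KHC8H4O4) = 0.01315 / 1 = 0.01315 mol.
mass KHC8H4O4 = 0.01315 x 204.22 = 2.685 g, so %KHC8H4O4 = 2.685/4.0924 x 100 = 65.6%.

65.6%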